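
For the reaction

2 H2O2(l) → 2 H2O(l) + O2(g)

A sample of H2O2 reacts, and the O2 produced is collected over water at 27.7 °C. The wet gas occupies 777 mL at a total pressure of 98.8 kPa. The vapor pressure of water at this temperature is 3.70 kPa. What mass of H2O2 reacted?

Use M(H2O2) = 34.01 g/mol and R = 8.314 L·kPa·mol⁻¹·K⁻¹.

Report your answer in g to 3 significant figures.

2.01 g

P(O2) = 98.8 − 3.70 = 95.10 kPa
n(O2) = PV/RT = (95.10 × 0.7770) / (8.314 × 300.85) = 0.02954 mol
n(H2O2) = (2/1) × 0.02954 = 0.05908 mol
m(H2O2) = 0.05908 × 34.01 = 2.009 g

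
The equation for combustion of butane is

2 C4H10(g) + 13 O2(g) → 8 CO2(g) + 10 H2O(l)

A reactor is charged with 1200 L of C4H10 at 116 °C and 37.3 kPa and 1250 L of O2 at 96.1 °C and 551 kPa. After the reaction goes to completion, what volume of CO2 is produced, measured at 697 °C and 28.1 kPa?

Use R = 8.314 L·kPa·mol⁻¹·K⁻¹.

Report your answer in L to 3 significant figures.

15900 L

n(C4H10) = PV/RT = (37.3 × 1200) / (8.314 × 389.15) = 13.83 mol
n(O2) = PV/RT = (551 × 1250) / (8.314 × 369.25) = 224.4 mol
For 13.83 mol C4H10, stoichiometry requires (13/2) × 13.83 = 89.89 mol O2; 224.4 mol is available, so C4H10 is limiting.
n(CO2) = (8/2) × 13.83 = 55.32 mol
V(CO2) = nRT/P = 55.32 × 8.314 × 970.15 / 28.1 = 15880 L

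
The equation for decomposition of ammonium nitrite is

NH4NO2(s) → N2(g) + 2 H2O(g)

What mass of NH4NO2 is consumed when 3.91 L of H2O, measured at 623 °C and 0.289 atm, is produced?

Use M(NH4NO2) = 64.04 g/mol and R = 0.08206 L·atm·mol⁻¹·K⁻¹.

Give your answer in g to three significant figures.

0.492 g

n(H2O) = PV/RT = (0.289 × 3.91) / (0.08206 × 896.15) = 0.01537 mol
n(NH4NO2) = (1/2) × 0.01537 = 0.007685 mol
m(NH4NO2) = 0.007685 × 64.04 = 0.4921 g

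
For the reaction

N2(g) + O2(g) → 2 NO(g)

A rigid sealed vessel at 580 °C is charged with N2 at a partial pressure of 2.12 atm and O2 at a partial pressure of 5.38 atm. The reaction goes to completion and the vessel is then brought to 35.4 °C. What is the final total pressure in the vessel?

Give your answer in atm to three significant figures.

At constant V, partial pressures at 580 °C are proportional to moles, so apply stoichiometry directly to pressures.
P(O2) required for 2.12 atm of N2 = (1/1) × 2.12 = 2.120 atm; available 5.38 atm, so N2 is limiting.
P(O2) remaining = 5.38 − (1/1) × 2.12 = 3.260 atm
P(gaseous products) = (2)/1 × 2.12 = 4.240 atm
P_total at 580 °C = 3.260 + 4.240 = 7.500 atm
Scaling to 35.4 °C: P = 7.500 × 308.55/853.15 = 2.712 atm

2.71 atm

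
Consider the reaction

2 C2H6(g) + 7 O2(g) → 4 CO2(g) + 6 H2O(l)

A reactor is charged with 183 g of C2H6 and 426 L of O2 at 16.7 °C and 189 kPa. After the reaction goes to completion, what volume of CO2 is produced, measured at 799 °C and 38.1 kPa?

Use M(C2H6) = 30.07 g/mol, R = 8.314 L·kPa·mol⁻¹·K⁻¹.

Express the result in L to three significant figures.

2850 L

n(C2H6) = 183 / 30.07 = 6.086 mol
n(O2) = PV/RT = (189 × 426) / (8.314 × 289.85) = 33.41 mol
For 6.086 mol C2H6, stoichiometry requires (7/2) × 6.086 = 21.30 mol O2; 33.41 mol is available, so C2H6 is limiting.
n(CO2) = (4/2) × 6.086 = 12.17 mol
V(CO2) = nRT/P = 12.17 × 8.314 × 1072.15 / 38.1 = 2847 L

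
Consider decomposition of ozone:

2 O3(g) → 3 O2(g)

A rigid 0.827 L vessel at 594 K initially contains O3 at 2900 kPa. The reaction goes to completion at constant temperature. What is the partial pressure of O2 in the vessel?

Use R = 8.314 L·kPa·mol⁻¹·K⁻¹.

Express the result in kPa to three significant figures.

n(O3)₀ = PV/RT = (2900 × 0.827) / (8.314 × 594) = 0.4856 mol
n(O2) = (3/2) × 0.4856 = 0.7284 mol
P(O2) = nRT/V = 0.7284 × 8.314 × 594 / 0.827 = 4350 kPa

4350 kPa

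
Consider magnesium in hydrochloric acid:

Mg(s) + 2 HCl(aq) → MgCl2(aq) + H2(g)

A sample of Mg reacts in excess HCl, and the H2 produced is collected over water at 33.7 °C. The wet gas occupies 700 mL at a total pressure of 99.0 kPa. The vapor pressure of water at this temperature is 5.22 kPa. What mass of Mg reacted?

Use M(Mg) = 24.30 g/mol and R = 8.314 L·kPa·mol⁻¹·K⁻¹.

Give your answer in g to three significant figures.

P(H2) = 99.0 − 5.22 = 93.78 kPa
n(H2) = PV/RT = (93.78 × 0.7000) / (8.314 × 306.85) = 0.02573 mol
n(Mg) = (1/1) × 0.02573 = 0.02573 mol
m(Mg) = 0.02573 × 24.30 = 0.6252 g

0.625 g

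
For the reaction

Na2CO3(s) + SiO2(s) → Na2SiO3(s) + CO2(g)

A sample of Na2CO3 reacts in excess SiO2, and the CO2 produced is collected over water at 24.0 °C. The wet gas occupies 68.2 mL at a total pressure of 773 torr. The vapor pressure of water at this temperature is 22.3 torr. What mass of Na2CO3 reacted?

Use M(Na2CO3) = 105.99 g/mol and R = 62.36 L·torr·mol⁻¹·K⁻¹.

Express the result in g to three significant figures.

0.293 g

P(CO2) = 773 − 22.3 = 750.7 torr
n(CO2) = PV/RT = (750.7 × 0.06820) / (62.36 × 297.15) = 0.002763 mol
n(Na2CO3) = (1/1) × 0.002763 = 0.002763 mol
m(Na2CO3) = 0.002763 × 105.99 = 0.2929 g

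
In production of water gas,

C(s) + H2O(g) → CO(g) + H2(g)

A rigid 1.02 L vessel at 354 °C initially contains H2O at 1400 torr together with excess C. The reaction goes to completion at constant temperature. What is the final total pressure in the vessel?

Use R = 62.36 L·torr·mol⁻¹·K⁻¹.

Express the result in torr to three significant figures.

2800 torr

Rigid vessel, constant T ⇒ P scales with total gas moles (1 → 2).
P_final = (2/1) × 1400 = 2800 torr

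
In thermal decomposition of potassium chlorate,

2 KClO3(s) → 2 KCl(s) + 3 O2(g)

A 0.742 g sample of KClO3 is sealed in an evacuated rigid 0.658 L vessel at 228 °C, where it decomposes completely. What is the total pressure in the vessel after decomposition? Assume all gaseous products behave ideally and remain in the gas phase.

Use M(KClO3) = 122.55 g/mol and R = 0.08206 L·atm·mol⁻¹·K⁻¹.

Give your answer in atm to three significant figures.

0.568 atm

n(KClO3) = 0.742 / 122.55 = 0.006055 mol
n(gas produced) = (3/2) × 0.006055 = 0.009083 mol
P = nRT/V = 0.009083 × 0.08206 × 501.15 / 0.658 = 0.5677 atm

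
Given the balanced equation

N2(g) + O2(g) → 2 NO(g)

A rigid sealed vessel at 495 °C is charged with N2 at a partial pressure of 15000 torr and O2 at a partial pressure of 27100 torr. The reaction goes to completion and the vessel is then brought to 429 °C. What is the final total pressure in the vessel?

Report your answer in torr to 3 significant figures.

Because the vessel is rigid and T is held at 495 °C, work the stoichiometry in partial pressures (P_i = n_iRT/V).
P(O2) required for 15000 torr of N2 = (1/1) × 15000 = 15000 torr; available 27100 torr, so N2 is limiting.
P(O2) remaining = 27100 − (1/1) × 15000 = 12100 torr
P(gaseous products) = (2)/1 × 15000 = 30000 torr
P_total at 495 °C = 12100 + 30000 = 42100 torr
Scaling to 429 °C: P = 42100 × 702.15/768.15 = 38480 torr

38500 torr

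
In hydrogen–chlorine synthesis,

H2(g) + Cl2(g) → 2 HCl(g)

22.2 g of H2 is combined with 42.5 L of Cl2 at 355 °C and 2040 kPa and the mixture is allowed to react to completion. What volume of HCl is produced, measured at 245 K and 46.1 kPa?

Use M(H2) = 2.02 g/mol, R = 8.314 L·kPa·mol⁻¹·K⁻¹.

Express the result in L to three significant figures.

n(H2) = 22.2 / 2.02 = 10.99 mol
n(Cl2) = PV/RT = (2040 × 42.5) / (8.314 × 628.15) = 16.60 mol
For 10.99 mol H2, stoichiometry requires (1/1) × 10.99 = 10.99 mol Cl2; 16.60 mol is available, so H2 is limiting.
n(HCl) = (2/1) × 10.99 = 21.98 mol
V(HCl) = nRT/P = 21.98 × 8.314 × 245 / 46.1 = 971.2 L

971 L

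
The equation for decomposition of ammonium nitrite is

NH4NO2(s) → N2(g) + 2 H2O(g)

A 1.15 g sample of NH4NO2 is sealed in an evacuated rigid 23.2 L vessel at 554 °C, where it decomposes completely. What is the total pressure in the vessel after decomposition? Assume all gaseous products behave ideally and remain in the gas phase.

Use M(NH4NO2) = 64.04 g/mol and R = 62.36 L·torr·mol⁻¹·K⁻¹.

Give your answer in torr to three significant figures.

120 torr

n(NH4NO2) = 1.15 / 64.04 = 0.01796 mol
n(gas produced) = (3/1) × 0.01796 = 0.05388 mol
P = nRT/V = 0.05388 × 62.36 × 827.15 / 23.2 = 119.8 torr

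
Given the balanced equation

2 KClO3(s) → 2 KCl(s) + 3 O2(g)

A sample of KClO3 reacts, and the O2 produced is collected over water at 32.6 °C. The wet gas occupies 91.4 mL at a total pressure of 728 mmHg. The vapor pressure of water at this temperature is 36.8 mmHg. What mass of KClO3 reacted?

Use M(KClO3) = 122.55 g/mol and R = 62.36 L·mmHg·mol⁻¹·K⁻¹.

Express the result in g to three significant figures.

P(O2) = 728 − 36.8 = 691.2 mmHg
n(O2) = PV/RT = (691.2 × 0.09140) / (62.36 × 305.75) = 0.003313 mol
n(KClO3) = (2/3) × 0.003313 = 0.002209 mol
m(KClO3) = 0.002209 × 122.55 = 0.2707 g

0.271 g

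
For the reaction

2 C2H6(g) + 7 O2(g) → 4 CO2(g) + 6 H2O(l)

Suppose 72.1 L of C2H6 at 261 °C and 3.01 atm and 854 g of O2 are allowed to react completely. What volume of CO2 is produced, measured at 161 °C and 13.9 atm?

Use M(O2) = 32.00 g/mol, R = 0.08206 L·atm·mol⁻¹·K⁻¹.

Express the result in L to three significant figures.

25.4 L

n(C2H6) = PV/RT = (3.01 × 72.1) / (0.08206 × 534.15) = 4.951 mol
n(O2) = 854 / 32.00 = 26.69 mol
For 4.951 mol C2H6, stoichiometry requires (7/2) × 4.951 = 17.33 mol O2; 26.69 mol is available, so C2H6 is limiting.
n(CO2) = (4/2) × 4.951 = 9.902 mol
V(CO2) = nRT/P = 9.902 × 0.08206 × 434.15 / 13.9 = 25.38 L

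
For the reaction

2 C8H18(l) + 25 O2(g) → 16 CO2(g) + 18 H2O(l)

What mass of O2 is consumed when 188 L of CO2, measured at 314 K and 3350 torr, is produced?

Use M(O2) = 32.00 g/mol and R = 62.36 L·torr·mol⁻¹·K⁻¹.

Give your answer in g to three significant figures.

n(CO2) = PV/RT = (3350 × 188) / (62.36 × 314) = 32.16 mol
n(O2) = (25/16) × 32.16 = 50.25 mol
m(O2) = 50.25 × 32.00 = 1608 g

1610 g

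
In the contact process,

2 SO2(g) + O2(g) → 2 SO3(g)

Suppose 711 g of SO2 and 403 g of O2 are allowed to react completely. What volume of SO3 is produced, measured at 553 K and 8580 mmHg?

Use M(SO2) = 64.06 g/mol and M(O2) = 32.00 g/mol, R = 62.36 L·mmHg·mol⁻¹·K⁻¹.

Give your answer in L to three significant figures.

n(SO2) = 711 / 64.06 = 11.10 mol
n(O2) = 403 / 32.00 = 12.59 mol
For 11.10 mol SO2, stoichiometry requires (1/2) × 11.10 = 5.550 mol O2; 12.59 mol is available, so SO2 is limiting.
n(SO3) = (2/2) × 11.10 = 11.10 mol
V(SO3) = nRT/P = 11.10 × 62.36 × 553 / 8580 = 44.61 L

44.6 L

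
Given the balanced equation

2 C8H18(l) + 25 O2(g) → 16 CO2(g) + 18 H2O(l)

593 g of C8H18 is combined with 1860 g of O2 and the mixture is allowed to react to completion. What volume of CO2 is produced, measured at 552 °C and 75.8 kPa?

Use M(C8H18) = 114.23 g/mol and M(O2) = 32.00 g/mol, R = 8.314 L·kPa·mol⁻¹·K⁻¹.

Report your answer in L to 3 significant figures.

3370 L

n(C8H18) = 593 / 114.23 = 5.191 mol
n(O2) = 1860 / 32.00 = 58.12 mol
For 5.191 mol C8H18, stoichiometry requires (25/2) × 5.191 = 64.89 mol O2; 58.12 mol is available, so O2 is limiting.
n(CO2) = (16/25) × 58.12 = 37.20 mol
V(CO2) = nRT/P = 37.20 × 8.314 × 825.15 / 75.8 = 3367 L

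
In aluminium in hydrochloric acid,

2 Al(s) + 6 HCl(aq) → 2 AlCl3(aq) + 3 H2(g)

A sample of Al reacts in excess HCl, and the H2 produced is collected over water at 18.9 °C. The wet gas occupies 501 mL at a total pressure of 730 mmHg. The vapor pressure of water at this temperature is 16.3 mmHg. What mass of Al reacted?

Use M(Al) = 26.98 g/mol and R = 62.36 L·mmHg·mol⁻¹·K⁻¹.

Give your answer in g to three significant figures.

0.353 g

P(H2) = 730 − 16.3 = 713.7 mmHg
n(H2) = PV/RT = (713.7 × 0.5010) / (62.36 × 292.05) = 0.01963 mol
n(Al) = (2/3) × 0.01963 = 0.01309 mol
m(Al) = 0.01309 × 26.98 = 0.3532 g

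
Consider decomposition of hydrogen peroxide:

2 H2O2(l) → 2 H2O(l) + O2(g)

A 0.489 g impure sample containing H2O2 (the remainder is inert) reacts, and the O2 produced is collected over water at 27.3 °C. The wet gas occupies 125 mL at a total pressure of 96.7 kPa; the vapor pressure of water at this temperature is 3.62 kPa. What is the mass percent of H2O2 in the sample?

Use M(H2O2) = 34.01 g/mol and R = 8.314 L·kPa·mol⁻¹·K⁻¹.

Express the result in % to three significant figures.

P(O2) = 96.7 − 3.62 = 93.08 kPa
n(O2) = PV/RT = (93.08 × 0.1250) / (8.314 × 300.45) = 0.004658 mol
n(H2O2) = (2/1) × 0.004658 = 0.009316 mol
m(H2O2) = 0.009316 × 34.01 = 0.3168 g
%H2O2 = 0.3168 / 0.489 × 100 = 64.79%

64.8 %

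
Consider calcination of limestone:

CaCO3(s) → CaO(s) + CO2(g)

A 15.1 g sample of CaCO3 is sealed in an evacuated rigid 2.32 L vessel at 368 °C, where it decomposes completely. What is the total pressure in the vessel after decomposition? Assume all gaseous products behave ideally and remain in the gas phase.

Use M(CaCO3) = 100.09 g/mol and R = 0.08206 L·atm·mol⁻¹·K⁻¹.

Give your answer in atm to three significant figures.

3.42 atm

n(CaCO3) = 15.1 / 100.09 = 0.1509 mol
n(gas produced) = (1/1) × 0.1509 = 0.1509 mol
P = nRT/V = 0.1509 × 0.08206 × 641.15 / 2.32 = 3.422 atm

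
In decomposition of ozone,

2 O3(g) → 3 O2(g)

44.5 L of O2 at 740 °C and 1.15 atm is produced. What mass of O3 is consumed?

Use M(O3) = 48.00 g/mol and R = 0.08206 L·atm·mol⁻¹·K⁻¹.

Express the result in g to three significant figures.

19.7 g

n(O2) = PV/RT = (1.15 × 44.5) / (0.08206 × 1013.15) = 0.6155 mol
n(O3) = (2/3) × 0.6155 = 0.4103 mol
m(O3) = 0.4103 × 48.00 = 19.69 g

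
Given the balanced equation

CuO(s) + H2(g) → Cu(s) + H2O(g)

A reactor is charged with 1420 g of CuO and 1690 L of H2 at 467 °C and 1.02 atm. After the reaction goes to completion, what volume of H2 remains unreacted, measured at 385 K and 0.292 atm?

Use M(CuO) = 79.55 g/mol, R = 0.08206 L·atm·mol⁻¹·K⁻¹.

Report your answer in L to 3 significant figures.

n(CuO) = 1420 / 79.55 = 17.85 mol
n(H2) = PV/RT = (1.02 × 1690) / (0.08206 × 740.15) = 28.38 mol
For 17.85 mol CuO, stoichiometry requires (1/1) × 17.85 = 17.85 mol H2; 28.38 mol is available, so CuO is limiting.
n(H2) consumed = (1/1) × 17.85 = 17.85 mol; remaining = 28.38 − 17.85 = 10.53 mol
V(H2) = nRT/P = 10.53 × 0.08206 × 385 / 0.292 = 1139 L

1140 L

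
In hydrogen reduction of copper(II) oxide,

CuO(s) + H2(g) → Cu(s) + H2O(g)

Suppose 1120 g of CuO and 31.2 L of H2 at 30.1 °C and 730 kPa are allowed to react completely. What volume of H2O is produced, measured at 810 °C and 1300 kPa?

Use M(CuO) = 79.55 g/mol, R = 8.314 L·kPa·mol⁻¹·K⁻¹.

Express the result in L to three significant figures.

62.6 L

n(CuO) = 1120 / 79.55 = 14.08 mol
n(H2) = PV/RT = (730 × 31.2) / (8.314 × 303.25) = 9.034 mol
For 14.08 mol CuO, stoichiometry requires (1/1) × 14.08 = 14.08 mol H2; 9.034 mol is available, so H2 is limiting.
n(H2O) = (1/1) × 9.034 = 9.034 mol
V(H2O) = nRT/P = 9.034 × 8.314 × 1083.15 / 1300 = 62.58 L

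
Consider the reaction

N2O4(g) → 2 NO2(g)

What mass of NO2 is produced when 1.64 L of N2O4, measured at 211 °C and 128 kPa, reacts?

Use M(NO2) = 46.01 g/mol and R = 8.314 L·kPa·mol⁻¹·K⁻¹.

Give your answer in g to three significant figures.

4.80 g

n(N2O4) = PV/RT = (128 × 1.64) / (8.314 × 484.15) = 0.05215 mol
n(NO2) = (2/1) × 0.05215 = 0.1043 mol
m(NO2) = 0.1043 × 46.01 = 4.799 g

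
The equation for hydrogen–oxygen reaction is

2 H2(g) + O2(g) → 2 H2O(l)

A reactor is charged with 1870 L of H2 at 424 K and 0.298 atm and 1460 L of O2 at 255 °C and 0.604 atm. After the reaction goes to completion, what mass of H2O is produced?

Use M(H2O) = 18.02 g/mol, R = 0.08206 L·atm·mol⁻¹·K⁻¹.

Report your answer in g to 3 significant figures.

n(H2) = PV/RT = (0.298 × 1870) / (0.08206 × 424) = 16.02 mol
n(O2) = PV/RT = (0.604 × 1460) / (0.08206 × 528.15) = 20.35 mol
For 16.02 mol H2, stoichiometry requires (1/2) × 16.02 = 8.010 mol O2; 20.35 mol is available, so H2 is limiting.
n(H2O) = (2/2) × 16.02 = 16.02 mol
m(H2O) = 16.02 × 18.02 = 288.7 g

289 g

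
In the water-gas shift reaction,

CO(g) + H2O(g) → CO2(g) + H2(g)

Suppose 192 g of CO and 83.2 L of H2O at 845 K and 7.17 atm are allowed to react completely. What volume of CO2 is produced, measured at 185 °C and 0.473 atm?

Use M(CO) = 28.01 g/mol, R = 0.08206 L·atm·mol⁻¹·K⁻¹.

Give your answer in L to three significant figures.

545 L

n(CO) = 192 / 28.01 = 6.855 mol
n(H2O) = PV/RT = (7.17 × 83.2) / (0.08206 × 845) = 8.603 mol
For 6.855 mol CO, stoichiometry requires (1/1) × 6.855 = 6.855 mol H2O; 8.603 mol is available, so CO is limiting.
n(CO2) = (1/1) × 6.855 = 6.855 mol
V(CO2) = nRT/P = 6.855 × 0.08206 × 458.15 / 0.473 = 544.9 L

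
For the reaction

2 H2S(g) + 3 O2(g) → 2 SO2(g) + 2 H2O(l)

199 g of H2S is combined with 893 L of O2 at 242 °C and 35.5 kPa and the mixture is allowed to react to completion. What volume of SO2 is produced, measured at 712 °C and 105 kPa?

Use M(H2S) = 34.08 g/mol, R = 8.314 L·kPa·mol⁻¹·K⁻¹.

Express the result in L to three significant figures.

n(H2S) = 199 / 34.08 = 5.839 mol
n(O2) = PV/RT = (35.5 × 893) / (8.314 × 515.15) = 7.402 mol
For 5.839 mol H2S, stoichiometry requires (3/2) × 5.839 = 8.759 mol O2; 7.402 mol is available, so O2 is limiting.
n(SO2) = (2/3) × 7.402 = 4.935 mol
V(SO2) = nRT/P = 4.935 × 8.314 × 985.15 / 105 = 385.0 L

385 L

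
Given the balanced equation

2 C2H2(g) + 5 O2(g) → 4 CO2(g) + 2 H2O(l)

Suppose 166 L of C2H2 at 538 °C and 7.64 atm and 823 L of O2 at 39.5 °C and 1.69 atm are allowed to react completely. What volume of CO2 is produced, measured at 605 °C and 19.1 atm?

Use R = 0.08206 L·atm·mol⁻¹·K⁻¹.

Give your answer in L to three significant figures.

n(C2H2) = PV/RT = (7.64 × 166) / (0.08206 × 811.15) = 19.05 mol
n(O2) = PV/RT = (1.69 × 823) / (0.08206 × 312.65) = 54.21 mol
For 19.05 mol C2H2, stoichiometry requires (5/2) × 19.05 = 47.62 mol O2; 54.21 mol is available, so C2H2 is limiting.
n(CO2) = (4/2) × 19.05 = 38.10 mol
V(CO2) = nRT/P = 38.10 × 0.08206 × 878.15 / 19.1 = 143.7 L

144 L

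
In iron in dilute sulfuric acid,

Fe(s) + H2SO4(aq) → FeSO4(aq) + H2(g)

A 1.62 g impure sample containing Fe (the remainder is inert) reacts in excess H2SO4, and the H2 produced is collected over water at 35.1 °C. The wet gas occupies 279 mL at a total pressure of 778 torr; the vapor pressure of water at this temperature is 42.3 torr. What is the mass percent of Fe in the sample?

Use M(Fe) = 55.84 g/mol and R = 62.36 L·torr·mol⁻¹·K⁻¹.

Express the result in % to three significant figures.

P(H2) = 778 − 42.3 = 735.7 torr
n(H2) = PV/RT = (735.7 × 0.2790) / (62.36 × 308.25) = 0.01068 mol
n(Fe) = (1/1) × 0.01068 = 0.01068 mol
m(Fe) = 0.01068 × 55.84 = 0.5964 g
%Fe = 0.5964 / 1.62 × 100 = 36.81%

36.8 %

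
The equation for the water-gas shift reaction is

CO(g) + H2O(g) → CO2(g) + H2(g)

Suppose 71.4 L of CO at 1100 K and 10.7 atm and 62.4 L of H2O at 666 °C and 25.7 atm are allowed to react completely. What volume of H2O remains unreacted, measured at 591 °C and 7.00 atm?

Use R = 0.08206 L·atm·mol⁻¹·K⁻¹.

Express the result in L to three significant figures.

n(CO) = PV/RT = (10.7 × 71.4) / (0.08206 × 1100) = 8.464 mol
n(H2O) = PV/RT = (25.7 × 62.4) / (0.08206 × 939.15) = 20.81 mol
For 8.464 mol CO, stoichiometry requires (1/1) × 8.464 = 8.464 mol H2O; 20.81 mol is available, so CO is limiting.
n(H2O) consumed = (1/1) × 8.464 = 8.464 mol; remaining = 20.81 − 8.464 = 12.35 mol
V(H2O) = nRT/P = 12.35 × 0.08206 × 864.15 / 7.00 = 125.1 L

125 L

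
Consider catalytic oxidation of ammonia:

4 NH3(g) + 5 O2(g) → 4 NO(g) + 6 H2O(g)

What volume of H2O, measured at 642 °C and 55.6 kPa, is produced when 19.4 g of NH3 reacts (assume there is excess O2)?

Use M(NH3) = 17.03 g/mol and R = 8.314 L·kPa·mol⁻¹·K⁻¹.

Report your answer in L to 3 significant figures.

234 L

n(NH3) = 19.40 / 17.03 = 1.139 mol
n(H2O) = (6/4) × 1.139 = 1.708 mol
V = nRT/P = 1.708 × 8.314 × 915.15 / 55.6 = 233.7 L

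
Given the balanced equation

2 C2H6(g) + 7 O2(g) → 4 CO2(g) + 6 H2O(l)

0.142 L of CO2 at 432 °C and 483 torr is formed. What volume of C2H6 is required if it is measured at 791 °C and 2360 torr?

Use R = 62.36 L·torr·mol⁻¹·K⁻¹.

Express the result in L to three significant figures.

n(CO2) = PV/RT = (483 × 0.142) / (62.36 × 705.15) = 0.001560 mol
n(C2H6) = (2/4) × 0.001560 = 0.0007800 mol
V = nRT/P = 0.0007800 × 62.36 × 1064.15 / 2360 = 0.02193 L

0.0219 L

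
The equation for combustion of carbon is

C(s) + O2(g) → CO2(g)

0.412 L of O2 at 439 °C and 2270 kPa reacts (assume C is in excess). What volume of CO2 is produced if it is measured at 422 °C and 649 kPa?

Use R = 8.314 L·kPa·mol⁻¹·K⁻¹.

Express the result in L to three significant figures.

1.41 L

n(O2) = PV/RT = (2270 × 0.412) / (8.314 × 712.15) = 0.1580 mol
n(CO2) = (1/1) × 0.1580 = 0.1580 mol
V = nRT/P = 0.1580 × 8.314 × 695.15 / 649 = 1.407 L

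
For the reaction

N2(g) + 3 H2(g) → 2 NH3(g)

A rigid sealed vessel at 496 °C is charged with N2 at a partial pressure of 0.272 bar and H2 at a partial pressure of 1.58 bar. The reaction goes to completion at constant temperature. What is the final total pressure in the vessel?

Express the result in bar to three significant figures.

1.31 bar

With V and T fixed, P_i ∝ n_i, so the mole ratios apply directly to partial pressures at 496 °C.
P(H2) required for 0.272 bar of N2 = (3/1) × 0.272 = 0.8160 bar; available 1.58 bar, so N2 is limiting.
P(H2) remaining = 1.58 − (3/1) × 0.272 = 0.7640 bar
P(gaseous products) = (2)/1 × 0.272 = 0.5440 bar
P_total at 496 °C = 0.7640 + 0.5440 = 1.308 bar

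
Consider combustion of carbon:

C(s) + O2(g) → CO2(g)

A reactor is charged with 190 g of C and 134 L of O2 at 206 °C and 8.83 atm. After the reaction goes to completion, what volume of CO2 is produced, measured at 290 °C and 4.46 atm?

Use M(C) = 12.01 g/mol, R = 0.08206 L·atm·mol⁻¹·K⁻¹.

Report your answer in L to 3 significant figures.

n(C) = 190 / 12.01 = 15.82 mol
n(O2) = PV/RT = (8.83 × 134) / (0.08206 × 479.15) = 30.09 mol
For 15.82 mol C, stoichiometry requires (1/1) × 15.82 = 15.82 mol O2; 30.09 mol is available, so C is limiting.
n(CO2) = (1/1) × 15.82 = 15.82 mol
V(CO2) = nRT/P = 15.82 × 0.08206 × 563.15 / 4.46 = 163.9 L

164 L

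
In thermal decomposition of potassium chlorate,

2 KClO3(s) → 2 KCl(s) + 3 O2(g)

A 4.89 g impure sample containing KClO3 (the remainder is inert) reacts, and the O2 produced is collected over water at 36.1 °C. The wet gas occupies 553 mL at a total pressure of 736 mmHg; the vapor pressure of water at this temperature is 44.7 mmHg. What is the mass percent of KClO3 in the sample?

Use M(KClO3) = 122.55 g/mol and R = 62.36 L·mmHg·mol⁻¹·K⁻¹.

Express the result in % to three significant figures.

33.1 %

P(O2) = 736 − 44.7 = 691.3 mmHg
n(O2) = PV/RT = (691.3 × 0.5530) / (62.36 × 309.25) = 0.01982 mol
n(KClO3) = (2/3) × 0.01982 = 0.01321 mol
m(KClO3) = 0.01321 × 122.55 = 1.619 g
%KClO3 = 1.619 / 4.89 × 100 = 33.11%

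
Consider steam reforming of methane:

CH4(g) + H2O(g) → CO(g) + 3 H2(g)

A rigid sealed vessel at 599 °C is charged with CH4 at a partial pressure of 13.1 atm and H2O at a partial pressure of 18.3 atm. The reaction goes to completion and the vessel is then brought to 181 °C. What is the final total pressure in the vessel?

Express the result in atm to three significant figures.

30.0 atm

With V and T fixed, P_i ∝ n_i, so the mole ratios apply directly to partial pressures at 599 °C.
P(H2O) required for 13.1 atm of CH4 = (1/1) × 13.1 = 13.10 atm; available 18.3 atm, so CH4 is limiting.
P(H2O) remaining = 18.3 − (1/1) × 13.1 = 5.200 atm
P(gaseous products) = (1+3)/1 × 13.1 = 52.40 atm
P_total at 599 °C = 5.200 + 52.40 = 57.60 atm
Scaling to 181 °C: P = 57.60 × 454.15/872.15 = 29.99 atm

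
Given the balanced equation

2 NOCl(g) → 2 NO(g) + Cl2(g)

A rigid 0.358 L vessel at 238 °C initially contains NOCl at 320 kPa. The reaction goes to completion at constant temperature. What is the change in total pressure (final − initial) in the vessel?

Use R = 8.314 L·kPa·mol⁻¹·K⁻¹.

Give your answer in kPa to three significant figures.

Since T and V are fixed, P_final/P_initial = n_final/n_initial = 3/2.
P_final = (3/2) × 320 = 480.0 kPa; ΔP = 480.0 − 320 = 160.0 kPa

160 kPa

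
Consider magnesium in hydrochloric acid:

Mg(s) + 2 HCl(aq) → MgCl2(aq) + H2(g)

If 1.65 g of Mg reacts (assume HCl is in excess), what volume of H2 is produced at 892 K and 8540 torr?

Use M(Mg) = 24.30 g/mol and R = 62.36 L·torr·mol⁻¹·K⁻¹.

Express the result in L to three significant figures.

0.442 L

n(Mg) = 1.650 / 24.30 = 0.06790 mol
n(H2) = (1/1) × 0.06790 = 0.06790 mol
V = nRT/P = 0.06790 × 62.36 × 892 / 8540 = 0.4423 L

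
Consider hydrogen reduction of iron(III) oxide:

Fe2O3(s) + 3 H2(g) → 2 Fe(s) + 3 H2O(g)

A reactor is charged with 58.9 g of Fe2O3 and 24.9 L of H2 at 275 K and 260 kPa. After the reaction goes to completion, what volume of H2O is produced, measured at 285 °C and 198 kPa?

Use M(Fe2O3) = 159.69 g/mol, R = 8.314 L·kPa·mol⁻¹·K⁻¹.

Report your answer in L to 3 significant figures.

n(Fe2O3) = 58.9 / 159.69 = 0.3688 mol
n(H2) = PV/RT = (260 × 24.9) / (8.314 × 275) = 2.832 mol
For 0.3688 mol Fe2O3, stoichiometry requires (3/1) × 0.3688 = 1.106 mol H2; 2.832 mol is available, so Fe2O3 is limiting.
n(H2O) = (3/1) × 0.3688 = 1.106 mol
V(H2O) = nRT/P = 1.106 × 8.314 × 558.15 / 198 = 25.92 L

25.9 L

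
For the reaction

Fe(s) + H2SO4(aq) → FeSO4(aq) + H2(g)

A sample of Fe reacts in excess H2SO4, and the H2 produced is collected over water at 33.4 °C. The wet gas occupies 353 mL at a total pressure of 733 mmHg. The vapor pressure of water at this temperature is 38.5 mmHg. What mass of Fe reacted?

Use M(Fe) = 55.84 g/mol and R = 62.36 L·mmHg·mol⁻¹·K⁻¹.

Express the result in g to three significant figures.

0.716 g

P(H2) = 733 − 38.5 = 694.5 mmHg
n(H2) = PV/RT = (694.5 × 0.3530) / (62.36 × 306.55) = 0.01282 mol
n(Fe) = (1/1) × 0.01282 = 0.01282 mol
m(Fe) = 0.01282 × 55.84 = 0.7159 g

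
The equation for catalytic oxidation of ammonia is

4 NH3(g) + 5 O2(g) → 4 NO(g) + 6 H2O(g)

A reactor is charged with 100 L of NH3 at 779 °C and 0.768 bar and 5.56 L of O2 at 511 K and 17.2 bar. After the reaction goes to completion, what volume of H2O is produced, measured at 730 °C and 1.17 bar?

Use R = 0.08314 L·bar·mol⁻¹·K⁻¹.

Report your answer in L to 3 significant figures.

n(NH3) = PV/RT = (0.768 × 100) / (0.08314 × 1052.15) = 0.8780 mol
n(O2) = PV/RT = (17.2 × 5.56) / (0.08314 × 511) = 2.251 mol
For 0.8780 mol NH3, stoichiometry requires (5/4) × 0.8780 = 1.097 mol O2; 2.251 mol is available, so NH3 is limiting.
n(H2O) = (6/4) × 0.8780 = 1.317 mol
V(H2O) = nRT/P = 1.317 × 0.08314 × 1003.15 / 1.17 = 93.88 L

93.9 L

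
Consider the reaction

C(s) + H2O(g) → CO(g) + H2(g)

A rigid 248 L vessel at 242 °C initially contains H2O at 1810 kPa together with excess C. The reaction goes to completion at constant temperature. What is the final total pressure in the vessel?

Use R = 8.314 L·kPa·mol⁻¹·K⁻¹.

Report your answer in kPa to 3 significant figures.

Since T and V are fixed, P_final/P_initial = n_final/n_initial = 2/1.
P_final = (2/1) × 1810 = 3620 kPa

3620 kPa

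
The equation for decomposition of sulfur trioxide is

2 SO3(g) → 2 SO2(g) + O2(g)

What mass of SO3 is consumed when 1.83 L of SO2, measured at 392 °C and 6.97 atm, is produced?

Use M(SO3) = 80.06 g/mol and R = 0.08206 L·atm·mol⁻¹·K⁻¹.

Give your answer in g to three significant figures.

18.7 g

n(SO2) = PV/RT = (6.97 × 1.83) / (0.08206 × 665.15) = 0.2337 mol
n(SO3) = (2/2) × 0.2337 = 0.2337 mol
m(SO3) = 0.2337 × 80.06 = 18.71 g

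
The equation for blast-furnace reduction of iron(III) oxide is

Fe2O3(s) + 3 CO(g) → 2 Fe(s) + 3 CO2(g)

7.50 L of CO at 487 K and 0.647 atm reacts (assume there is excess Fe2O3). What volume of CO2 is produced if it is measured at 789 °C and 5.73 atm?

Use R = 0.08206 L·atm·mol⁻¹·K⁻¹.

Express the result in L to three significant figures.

1.85 L

n(CO) = PV/RT = (0.647 × 7.50) / (0.08206 × 487) = 0.1214 mol
n(CO2) = (3/3) × 0.1214 = 0.1214 mol
V = nRT/P = 0.1214 × 0.08206 × 1062.15 / 5.73 = 1.847 L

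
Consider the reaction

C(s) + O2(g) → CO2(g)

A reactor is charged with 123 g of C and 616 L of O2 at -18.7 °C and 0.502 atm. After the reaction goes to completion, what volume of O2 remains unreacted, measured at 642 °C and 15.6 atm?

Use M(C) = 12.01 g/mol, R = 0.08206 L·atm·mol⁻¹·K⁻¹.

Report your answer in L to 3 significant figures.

22.0 L

n(C) = 123 / 12.01 = 10.24 mol
n(O2) = PV/RT = (0.502 × 616) / (0.08206 × 254.45) = 14.81 mol
For 10.24 mol C, stoichiometry requires (1/1) × 10.24 = 10.24 mol O2; 14.81 mol is available, so C is limiting.
n(O2) consumed = (1/1) × 10.24 = 10.24 mol; remaining = 14.81 − 10.24 = 4.570 mol
V(O2) = nRT/P = 4.570 × 0.08206 × 915.15 / 15.6 = 22.00 L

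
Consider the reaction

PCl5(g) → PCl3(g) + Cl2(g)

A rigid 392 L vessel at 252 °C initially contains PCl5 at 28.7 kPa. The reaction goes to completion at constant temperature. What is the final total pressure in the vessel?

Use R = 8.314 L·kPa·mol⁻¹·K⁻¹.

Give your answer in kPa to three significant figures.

57.4 kPa

Rigid vessel, constant T ⇒ P scales with total gas moles (1 → 2).
P_final = (2/1) × 28.7 = 57.40 kPa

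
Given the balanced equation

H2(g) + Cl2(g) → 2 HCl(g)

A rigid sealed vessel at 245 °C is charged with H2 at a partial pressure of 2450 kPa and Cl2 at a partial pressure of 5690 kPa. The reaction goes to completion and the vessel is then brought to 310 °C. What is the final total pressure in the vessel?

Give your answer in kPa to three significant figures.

With V and T fixed, P_i ∝ n_i, so the mole ratios apply directly to partial pressures at 245 °C.
P(Cl2) required for 2450 kPa of H2 = (1/1) × 2450 = 2450 kPa; available 5690 kPa, so H2 is limiting.
P(Cl2) remaining = 5690 − (1/1) × 2450 = 3240 kPa
P(gaseous products) = (2)/1 × 2450 = 4900 kPa
P_total at 245 °C = 3240 + 4900 = 8140 kPa
Scaling to 310 °C: P = 8140 × 583.15/518.15 = 9161 kPa

9160 kPa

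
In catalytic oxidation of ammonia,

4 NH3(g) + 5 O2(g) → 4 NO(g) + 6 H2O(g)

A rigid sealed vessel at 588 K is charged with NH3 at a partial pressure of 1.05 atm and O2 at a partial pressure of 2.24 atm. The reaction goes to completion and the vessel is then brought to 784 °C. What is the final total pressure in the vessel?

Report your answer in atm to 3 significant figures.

At constant V, partial pressures at 588 K are proportional to moles, so apply stoichiometry directly to pressures.
P(O2) required for 1.05 atm of NH3 = (5/4) × 1.05 = 1.312 atm; available 2.24 atm, so NH3 is limiting.
P(O2) remaining = 2.24 − (5/4) × 1.05 = 0.9275 atm
P(gaseous products) = (4+6)/4 × 1.05 = 2.625 atm
P_total at 588 K = 0.9275 + 2.625 = 3.553 atm
Scaling to 784 °C: P = 3.553 × 1057.15/588 = 6.388 atm

6.39 atm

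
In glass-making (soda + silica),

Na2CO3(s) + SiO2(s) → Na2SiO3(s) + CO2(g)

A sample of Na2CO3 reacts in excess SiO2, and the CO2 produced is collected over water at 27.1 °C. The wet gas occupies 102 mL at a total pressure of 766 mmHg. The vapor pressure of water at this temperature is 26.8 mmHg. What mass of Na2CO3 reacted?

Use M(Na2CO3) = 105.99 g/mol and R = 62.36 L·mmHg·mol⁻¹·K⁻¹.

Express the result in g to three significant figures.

P(CO2) = 766 − 26.8 = 739.2 mmHg
n(CO2) = PV/RT = (739.2 × 0.1020) / (62.36 × 300.25) = 0.004027 mol
n(Na2CO3) = (1/1) × 0.004027 = 0.004027 mol
m(Na2CO3) = 0.004027 × 105.99 = 0.4268 g

0.427 g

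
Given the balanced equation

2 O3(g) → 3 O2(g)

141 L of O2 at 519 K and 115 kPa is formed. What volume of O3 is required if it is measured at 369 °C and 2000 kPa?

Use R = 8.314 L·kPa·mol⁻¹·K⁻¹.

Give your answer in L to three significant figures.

6.69 L

n(O2) = PV/RT = (115 × 141) / (8.314 × 519) = 3.758 mol
n(O3) = (2/3) × 3.758 = 2.505 mol
V = nRT/P = 2.505 × 8.314 × 642.15 / 2000 = 6.687 L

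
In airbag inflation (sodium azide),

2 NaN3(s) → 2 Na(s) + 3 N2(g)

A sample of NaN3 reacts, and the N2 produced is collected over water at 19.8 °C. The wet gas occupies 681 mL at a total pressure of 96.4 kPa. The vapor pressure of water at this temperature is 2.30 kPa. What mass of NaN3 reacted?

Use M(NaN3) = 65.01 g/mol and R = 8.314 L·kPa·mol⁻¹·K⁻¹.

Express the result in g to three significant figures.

1.14 g

P(N2) = 96.4 − 2.30 = 94.10 kPa
n(N2) = PV/RT = (94.10 × 0.6810) / (8.314 × 292.95) = 0.02631 mol
n(NaN3) = (2/3) × 0.02631 = 0.01754 mol
m(NaN3) = 0.01754 × 65.01 = 1.140 g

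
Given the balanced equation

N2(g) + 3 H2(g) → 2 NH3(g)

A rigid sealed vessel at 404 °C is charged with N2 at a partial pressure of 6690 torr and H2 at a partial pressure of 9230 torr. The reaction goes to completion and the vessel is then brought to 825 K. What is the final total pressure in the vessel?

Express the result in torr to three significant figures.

Because the vessel is rigid and T is held at 404 °C, work the stoichiometry in partial pressures (P_i = n_iRT/V).
P(H2) required for 6690 torr of N2 = (3/1) × 6690 = 20070 torr; available 9230 torr, so H2 is limiting.
P(N2) remaining = 6690 − (1/3) × 9230 = 3613 torr
P(gaseous products) = (2)/3 × 9230 = 6153 torr
P_total at 404 °C = 3613 + 6153 = 9766 torr
Scaling to 825 K: P = 9766 × 825/677.15 = 11900 torr

11900 torr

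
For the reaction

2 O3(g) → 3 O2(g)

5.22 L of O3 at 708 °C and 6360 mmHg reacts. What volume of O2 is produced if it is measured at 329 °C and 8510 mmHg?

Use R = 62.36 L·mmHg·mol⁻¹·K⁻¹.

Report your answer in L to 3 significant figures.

n(O3) = PV/RT = (6360 × 5.22) / (62.36 × 981.15) = 0.5426 mol
n(O2) = (3/2) × 0.5426 = 0.8139 mol
V = nRT/P = 0.8139 × 62.36 × 602.15 / 8510 = 3.591 L

3.59 L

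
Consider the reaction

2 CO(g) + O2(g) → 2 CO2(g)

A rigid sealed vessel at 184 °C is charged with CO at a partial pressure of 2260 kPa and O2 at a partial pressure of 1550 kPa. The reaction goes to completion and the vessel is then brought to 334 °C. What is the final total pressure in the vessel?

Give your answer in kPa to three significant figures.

Because the vessel is rigid and T is held at 184 °C, work the stoichiometry in partial pressures (P_i = n_iRT/V).
P(O2) required for 2260 kPa of CO = (1/2) × 2260 = 1130 kPa; available 1550 kPa, so CO is limiting.
P(O2) remaining = 1550 − (1/2) × 2260 = 420.0 kPa
P(gaseous products) = (2)/2 × 2260 = 2260 kPa
P_total at 184 °C = 420.0 + 2260 = 2680 kPa
Scaling to 334 °C: P = 2680 × 607.15/457.15 = 3559 kPa

3560 kPa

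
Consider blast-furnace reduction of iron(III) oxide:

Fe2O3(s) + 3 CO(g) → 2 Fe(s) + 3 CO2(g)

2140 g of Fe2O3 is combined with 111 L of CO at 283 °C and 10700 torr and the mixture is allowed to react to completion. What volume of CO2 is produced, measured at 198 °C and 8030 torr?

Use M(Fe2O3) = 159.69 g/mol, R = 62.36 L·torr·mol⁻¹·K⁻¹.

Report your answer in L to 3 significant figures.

125 L

n(Fe2O3) = 2140 / 159.69 = 13.40 mol
n(CO) = PV/RT = (10700 × 111) / (62.36 × 556.15) = 34.25 mol
For 13.40 mol Fe2O3, stoichiometry requires (3/1) × 13.40 = 40.20 mol CO; 34.25 mol is available, so CO is limiting.
n(CO2) = (3/3) × 34.25 = 34.25 mol
V(CO2) = nRT/P = 34.25 × 62.36 × 471.15 / 8030 = 125.3 L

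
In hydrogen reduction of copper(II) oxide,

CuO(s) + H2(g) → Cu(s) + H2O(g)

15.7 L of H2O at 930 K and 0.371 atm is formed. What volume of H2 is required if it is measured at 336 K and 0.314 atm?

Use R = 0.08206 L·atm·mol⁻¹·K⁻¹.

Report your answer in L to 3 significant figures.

6.70 L

n(H2O) = PV/RT = (0.371 × 15.7) / (0.08206 × 930) = 0.07632 mol
n(H2) = (1/1) × 0.07632 = 0.07632 mol
V = nRT/P = 0.07632 × 0.08206 × 336 / 0.314 = 6.702 L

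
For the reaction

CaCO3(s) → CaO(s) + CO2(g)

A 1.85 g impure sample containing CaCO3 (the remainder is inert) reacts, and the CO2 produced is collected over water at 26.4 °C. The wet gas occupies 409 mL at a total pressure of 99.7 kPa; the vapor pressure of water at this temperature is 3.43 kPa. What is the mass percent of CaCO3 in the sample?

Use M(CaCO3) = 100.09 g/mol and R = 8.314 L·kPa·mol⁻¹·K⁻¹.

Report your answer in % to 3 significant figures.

P(CO2) = 99.7 − 3.43 = 96.27 kPa
n(CO2) = PV/RT = (96.27 × 0.4090) / (8.314 × 299.55) = 0.01581 mol
n(CaCO3) = (1/1) × 0.01581 = 0.01581 mol
m(CaCO3) = 0.01581 × 100.09 = 1.582 g
%CaCO3 = 1.582 / 1.85 × 100 = 85.51%

85.5 %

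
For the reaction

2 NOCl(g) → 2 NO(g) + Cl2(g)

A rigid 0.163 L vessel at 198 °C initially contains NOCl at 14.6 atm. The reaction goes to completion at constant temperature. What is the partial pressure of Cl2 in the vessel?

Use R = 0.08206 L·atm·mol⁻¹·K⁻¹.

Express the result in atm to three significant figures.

n(NOCl)₀ = PV/RT = (14.6 × 0.163) / (0.08206 × 471.15) = 0.06155 mol
n(Cl2) = (1/2) × 0.06155 = 0.03078 mol
P(Cl2) = nRT/V = 0.03078 × 0.08206 × 471.15 / 0.163 = 7.301 atm

7.30 atm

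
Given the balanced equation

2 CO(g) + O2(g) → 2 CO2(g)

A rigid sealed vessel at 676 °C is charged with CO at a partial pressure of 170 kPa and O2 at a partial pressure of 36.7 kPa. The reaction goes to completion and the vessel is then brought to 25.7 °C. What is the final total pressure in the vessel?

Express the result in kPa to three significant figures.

At constant V, partial pressures at 676 °C are proportional to moles, so apply stoichiometry directly to pressures.
P(O2) required for 170 kPa of CO = (1/2) × 170 = 85.00 kPa; available 36.7 kPa, so O2 is limiting.
P(CO) remaining = 170 − (2/1) × 36.7 = 96.60 kPa
P(gaseous products) = (2)/1 × 36.7 = 73.40 kPa
P_total at 676 °C = 96.60 + 73.40 = 170.0 kPa
Scaling to 25.7 °C: P = 170.0 × 298.85/949.15 = 53.53 kPa

53.5 kPa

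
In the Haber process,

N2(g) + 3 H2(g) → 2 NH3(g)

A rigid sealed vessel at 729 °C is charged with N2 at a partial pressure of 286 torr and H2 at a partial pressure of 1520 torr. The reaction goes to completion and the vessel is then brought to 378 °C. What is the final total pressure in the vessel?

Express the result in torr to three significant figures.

802 torr

With V and T fixed, P_i ∝ n_i, so the mole ratios apply directly to partial pressures at 729 °C.
P(H2) required for 286 torr of N2 = (3/1) × 286 = 858.0 torr; available 1520 torr, so N2 is limiting.
P(H2) remaining = 1520 − (3/1) × 286 = 662.0 torr
P(gaseous products) = (2)/1 × 286 = 572.0 torr
P_total at 729 °C = 662.0 + 572.0 = 1234 torr
Scaling to 378 °C: P = 1234 × 651.15/1002.15 = 801.8 torr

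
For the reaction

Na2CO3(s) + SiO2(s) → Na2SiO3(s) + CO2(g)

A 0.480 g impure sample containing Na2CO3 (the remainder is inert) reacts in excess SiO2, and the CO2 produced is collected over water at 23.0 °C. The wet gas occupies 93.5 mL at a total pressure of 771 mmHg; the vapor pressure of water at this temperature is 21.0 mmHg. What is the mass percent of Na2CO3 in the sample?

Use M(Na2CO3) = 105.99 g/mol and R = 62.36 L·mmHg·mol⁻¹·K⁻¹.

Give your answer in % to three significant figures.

P(CO2) = 771 − 21.0 = 750.0 mmHg
n(CO2) = PV/RT = (750.0 × 0.09350) / (62.36 × 296.15) = 0.003797 mol
n(Na2CO3) = (1/1) × 0.003797 = 0.003797 mol
m(Na2CO3) = 0.003797 × 105.99 = 0.4024 g
%Na2CO3 = 0.4024 / 0.480 × 100 = 83.83%

83.8 %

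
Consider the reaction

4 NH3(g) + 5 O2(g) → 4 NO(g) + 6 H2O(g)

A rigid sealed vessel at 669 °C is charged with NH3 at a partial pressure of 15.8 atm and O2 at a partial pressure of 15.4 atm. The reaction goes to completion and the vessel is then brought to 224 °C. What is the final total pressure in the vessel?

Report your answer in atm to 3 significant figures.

With V and T fixed, P_i ∝ n_i, so the mole ratios apply directly to partial pressures at 669 °C.
P(O2) required for 15.8 atm of NH3 = (5/4) × 15.8 = 19.75 atm; available 15.4 atm, so O2 is limiting.
P(NH3) remaining = 15.8 − (4/5) × 15.4 = 3.480 atm
P(gaseous products) = (4+6)/5 × 15.4 = 30.80 atm
P_total at 669 °C = 3.480 + 30.80 = 34.28 atm
Scaling to 224 °C: P = 34.28 × 497.15/942.15 = 18.09 atm

18.1 atm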